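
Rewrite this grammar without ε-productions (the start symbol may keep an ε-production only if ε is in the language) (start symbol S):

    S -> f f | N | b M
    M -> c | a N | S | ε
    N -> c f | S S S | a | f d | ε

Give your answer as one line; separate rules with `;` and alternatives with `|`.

The nullable symbols are {M, N, S}.
ε ∈ L(G) since S is nullable, so keep S → ε.
Expand every rule over subsets of its nullable positions: S → b M gives b M | b. M → a N gives a N | a. N → S S S gives S S S | S S | S.

S -> f f | N | b M | b | ε; M -> c | a N | a | S; N -> c f | S S S | S S | S | a | f d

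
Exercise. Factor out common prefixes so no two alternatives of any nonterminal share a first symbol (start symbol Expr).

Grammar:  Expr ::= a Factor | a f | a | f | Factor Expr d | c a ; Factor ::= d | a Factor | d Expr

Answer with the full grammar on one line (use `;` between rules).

Expr has alternatives sharing prefix 'a': factor to Expr → a Expr1 with Expr1 → Factor | f | ε.
Factor has alternatives sharing prefix 'd': factor to Factor → d Factor1 with Factor1 → ε | Expr.

Expr ::= f | Factor Expr d | c a | a Expr1; Factor ::= a Factor | d Factor1; Expr1 ::= Factor | f | ε; Factor1 ::= ε | Expr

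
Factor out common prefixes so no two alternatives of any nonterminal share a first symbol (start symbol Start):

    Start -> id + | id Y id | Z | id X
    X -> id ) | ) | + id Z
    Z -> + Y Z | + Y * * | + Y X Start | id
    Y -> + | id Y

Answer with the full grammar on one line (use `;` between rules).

Start has alternatives sharing prefix 'id': factor to Start → id Start1 with Start1 → + | Y id | X.
Z has alternatives sharing prefix '+ Y': factor to Z → + Y Z1 with Z1 → Z | * * | X Start.

Start -> Z | id Start1; X -> id ) | ) | + id Z; Z -> id | + Y Z1; Y -> + | id Y; Start1 -> + | Y id | X; Z1 -> Z | * * | X Start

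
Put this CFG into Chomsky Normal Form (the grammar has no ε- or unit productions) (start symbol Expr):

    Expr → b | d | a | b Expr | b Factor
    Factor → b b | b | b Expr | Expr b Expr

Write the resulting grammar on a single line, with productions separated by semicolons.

Expr → b | d | a | X1 Expr | X1 Factor; Factor → X1 X1 | b | X1 Expr | Expr Y1; X1 → b; Y1 → X1 Expr

Introduce a nonterminal for each terminal appearing in a rule of length ≥ 2: X1 → b.
Binarize each right-hand side of length ≥ 3 by chaining fresh nonterminals (Y1, Y2, …): affected rules were Factor → Expr X1 Expr.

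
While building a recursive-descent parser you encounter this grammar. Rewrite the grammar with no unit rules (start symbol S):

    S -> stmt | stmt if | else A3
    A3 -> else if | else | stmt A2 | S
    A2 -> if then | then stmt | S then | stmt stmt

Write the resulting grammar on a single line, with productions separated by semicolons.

Unit pairs: A3 ⇒* {S}.
For every A with A ⇒* B via unit rules, add B's non-unit alternatives to A; then delete every rule of the form X → Y.

S -> stmt | stmt if | else A3; A3 -> stmt | stmt if | else A3 | else if | else | stmt A2; A2 -> if then | then stmt | S then | stmt stmt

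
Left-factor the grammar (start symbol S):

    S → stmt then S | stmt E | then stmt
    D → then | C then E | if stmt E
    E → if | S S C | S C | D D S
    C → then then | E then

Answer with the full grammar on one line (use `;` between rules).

S has alternatives sharing prefix 'stmt': factor to S → stmt S' with S' → then S | E.
E has alternatives sharing prefix 'S': factor to E → S E' with E' → S C | C.

S → then stmt | stmt S'; D → then | C then E | if stmt E; E → if | D D S | S E'; C → then then | E then; S' → then S | E; E' → S C | C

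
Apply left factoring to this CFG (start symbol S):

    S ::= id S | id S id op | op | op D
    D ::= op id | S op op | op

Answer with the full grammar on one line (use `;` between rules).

S has alternatives sharing prefix 'id S': factor to S → id S S' with S' → ε | id op.
S has alternatives sharing prefix 'op': factor to S → op S'' with S'' → ε | D.
D has alternatives sharing prefix 'op': factor to D → op D' with D' → id | ε.

S ::= id S S' | op S''; D ::= S op op | op D'; S' ::= ε | id op; S'' ::= ε | D; D' ::= id | ε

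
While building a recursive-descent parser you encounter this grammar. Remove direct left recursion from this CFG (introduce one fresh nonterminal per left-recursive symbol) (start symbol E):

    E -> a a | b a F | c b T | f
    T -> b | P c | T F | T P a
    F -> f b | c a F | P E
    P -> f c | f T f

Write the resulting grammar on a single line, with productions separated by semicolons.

Directly left-recursive nonterminal: T.
For T: α = {F, P a}, β = {b, P c}. Rewrite as T → β T' and T' → α T' | ε.

E -> a a | b a F | c b T | f; T -> b T' | P c T'; F -> f b | c a F | P E; P -> f c | f T f; T' -> F T' | P a T' | ε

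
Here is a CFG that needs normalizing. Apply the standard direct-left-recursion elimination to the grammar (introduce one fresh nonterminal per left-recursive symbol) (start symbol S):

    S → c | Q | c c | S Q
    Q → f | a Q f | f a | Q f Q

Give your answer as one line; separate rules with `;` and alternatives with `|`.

Directly left-recursive nonterminals: S, Q.
For S: α = {Q}, β = {c, Q, c c}. Rewrite as S → β S' and S' → α S' | ε.
For Q: α = {f Q}, β = {f, a Q f, f a}. Rewrite as Q → β Q' and Q' → α Q' | ε.

S → c S' | Q S' | c c S'; Q → f Q' | a Q f Q' | f a Q'; S' → Q S' | epsilon; Q' → f Q Q' | epsilon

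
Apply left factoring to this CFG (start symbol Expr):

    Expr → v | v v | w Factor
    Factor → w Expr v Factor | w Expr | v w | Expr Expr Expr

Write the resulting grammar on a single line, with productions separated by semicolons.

Expr has alternatives sharing prefix 'v': factor to Expr → v Expr1 with Expr1 → ε | v.
Factor has alternatives sharing prefix 'w Expr': factor to Factor → w Expr Factor1 with Factor1 → v Factor | ε.

Expr → w Factor | v Expr1; Factor → v w | Expr Expr Expr | w Expr Factor1; Expr1 → ε | v; Factor1 → v Factor | ε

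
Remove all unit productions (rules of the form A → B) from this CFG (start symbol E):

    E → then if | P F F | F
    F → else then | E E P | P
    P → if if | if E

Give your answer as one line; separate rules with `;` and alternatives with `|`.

Unit pairs: E ⇒* {F, P}; F ⇒* {P}.
Replace each nonterminal's rules with the union of the non-unit rules of every nonterminal it unit-derives.

E → then if | P F F | else then | E E P | if if | if E; F → else then | E E P | if if | if E; P → if if | if E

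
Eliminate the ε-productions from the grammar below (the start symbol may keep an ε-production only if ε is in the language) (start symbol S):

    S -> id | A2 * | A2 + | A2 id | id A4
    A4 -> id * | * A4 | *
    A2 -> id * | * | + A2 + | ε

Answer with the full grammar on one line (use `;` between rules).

The nullable symbols are {A2}.
ε ∉ L(G), so no ε-production is kept.
Expand every rule over subsets of its nullable positions: S → A2 * gives A2 * | *. S → A2 + gives A2 + | +. A2 → + A2 + gives + A2 + | + +.

S -> id | A2 * | * | A2 + | + | A2 id | id A4; A4 -> id * | * A4 | *; A2 -> id * | * | + A2 + | + +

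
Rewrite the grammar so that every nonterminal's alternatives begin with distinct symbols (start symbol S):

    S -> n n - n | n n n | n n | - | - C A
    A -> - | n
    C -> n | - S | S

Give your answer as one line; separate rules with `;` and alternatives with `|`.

S -> n n S' | - S''; A -> - | n; C -> n | - S | S; S' -> - n | n | ε; S'' -> ε | C A

S has alternatives sharing prefix 'n n': factor to S → n n S' with S' → - n | n | ε.
S has alternatives sharing prefix '-': factor to S → - S'' with S'' → ε | C A.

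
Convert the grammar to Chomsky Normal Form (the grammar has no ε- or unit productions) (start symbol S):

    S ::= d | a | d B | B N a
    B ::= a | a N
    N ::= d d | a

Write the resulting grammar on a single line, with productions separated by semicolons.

S ::= d | a | X1 B | B Y1; B ::= a | X2 N; N ::= X1 X1 | a; X1 ::= d; X2 ::= a; Y1 ::= N X2

Introduce a nonterminal for each terminal appearing in a rule of length ≥ 2: X1 → d, X2 → a.
Binarize each right-hand side of length ≥ 3 by chaining fresh nonterminals (Y1, Y2, …): affected rules were S → B N X2.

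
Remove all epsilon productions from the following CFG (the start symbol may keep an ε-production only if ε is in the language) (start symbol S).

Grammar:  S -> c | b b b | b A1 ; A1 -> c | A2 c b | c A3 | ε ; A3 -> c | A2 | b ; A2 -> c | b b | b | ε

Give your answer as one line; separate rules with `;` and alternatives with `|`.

The nullable symbols are {A1, A2, A3}.
ε ∉ L(G), so no ε-production is kept.
For each production, add variants omitting each subset of nullable occurrences: S → b A1 gives b A1 | b. A1 → A2 c b gives A2 c b | c b.

S -> c | b b b | b A1 | b; A1 -> c | A2 c b | c b | c A3; A3 -> c | A2 | b; A2 -> c | b b | b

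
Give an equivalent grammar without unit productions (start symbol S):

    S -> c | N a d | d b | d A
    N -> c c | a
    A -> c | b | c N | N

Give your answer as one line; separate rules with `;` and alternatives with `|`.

S -> c | N a d | d b | d A; N -> c c | a; A -> c c | a | c | b | c N

Unit pairs: A ⇒* {N}.
Replace each nonterminal's rules with the union of the non-unit rules of every nonterminal it unit-derives.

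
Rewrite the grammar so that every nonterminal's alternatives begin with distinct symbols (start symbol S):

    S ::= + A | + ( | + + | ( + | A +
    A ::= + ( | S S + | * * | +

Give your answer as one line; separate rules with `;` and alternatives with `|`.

S ::= ( + | A + | + S'; A ::= S S + | * * | + A'; S' ::= A | ( | +; A' ::= ( | ε

S has alternatives sharing prefix '+': factor to S → + S' with S' → A | ( | +.
A has alternatives sharing prefix '+': factor to A → + A' with A' → ( | ε.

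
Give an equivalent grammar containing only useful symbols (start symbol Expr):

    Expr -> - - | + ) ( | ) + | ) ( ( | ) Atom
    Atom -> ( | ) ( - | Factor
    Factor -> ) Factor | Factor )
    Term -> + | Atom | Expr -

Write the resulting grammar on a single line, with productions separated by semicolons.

Generating nonterminals: {Atom, Expr, Term}.
Reachable from Expr after that: {Atom, Expr}.
Removed useless symbols: {Factor, Term} and every production mentioning them.

Expr -> - - | + ) ( | ) + | ) ( ( | ) Atom; Atom -> ( | ) ( -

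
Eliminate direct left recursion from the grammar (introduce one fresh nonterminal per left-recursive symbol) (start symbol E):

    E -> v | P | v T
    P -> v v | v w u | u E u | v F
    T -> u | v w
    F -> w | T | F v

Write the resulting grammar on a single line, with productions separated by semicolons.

Left recursion appears on F.
For F: α = {v}, β = {w, T}. Rewrite as F → β F' and F' → α F' | ε.

E -> v | P | v T; P -> v v | v w u | u E u | v F; T -> u | v w; F -> w F' | T F'; F' -> v F' | ε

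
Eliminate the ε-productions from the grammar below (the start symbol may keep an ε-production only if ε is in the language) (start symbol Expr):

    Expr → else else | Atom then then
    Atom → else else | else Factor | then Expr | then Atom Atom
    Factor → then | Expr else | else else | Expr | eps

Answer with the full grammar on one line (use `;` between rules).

Expr → else else | Atom then then; Atom → else else | else Factor | else | then Expr | then Atom Atom; Factor → then | Expr else | else else | Expr

The nullable symbols are {Factor}.
ε ∉ L(G), so no ε-production is kept.
Expand every rule over subsets of its nullable positions: Atom → else Factor gives else Factor | else.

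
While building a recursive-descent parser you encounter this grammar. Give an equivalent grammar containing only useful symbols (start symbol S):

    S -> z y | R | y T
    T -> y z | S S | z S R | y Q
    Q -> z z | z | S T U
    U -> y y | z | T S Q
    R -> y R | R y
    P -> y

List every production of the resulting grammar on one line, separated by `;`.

Generating nonterminals: {P, Q, S, T, U}.
Reachable from S after that: {Q, S, T, U}.
Removed useless symbols: {P, R} and every production mentioning them.

S -> z y | y T; T -> y z | S S | y Q; Q -> z z | z | S T U; U -> y y | z | T S Q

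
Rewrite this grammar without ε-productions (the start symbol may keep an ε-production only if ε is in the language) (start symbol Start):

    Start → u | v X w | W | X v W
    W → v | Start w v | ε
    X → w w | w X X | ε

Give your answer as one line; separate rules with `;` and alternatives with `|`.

Nullable nonterminals: {Start, W, X}.
ε ∈ L(G) since Start is nullable, so keep Start → ε.
For each production, add variants omitting each subset of nullable occurrences: Start → v X w gives v X w | v w. Start → X v W gives X v W | X v | v W | v. W → Start w v gives Start w v | w v. X → w X X gives w X X | w X | w.

Start → u | v X w | v w | W | X v W | X v | v W | v | ε; W → v | Start w v | w v; X → w w | w X X | w X | w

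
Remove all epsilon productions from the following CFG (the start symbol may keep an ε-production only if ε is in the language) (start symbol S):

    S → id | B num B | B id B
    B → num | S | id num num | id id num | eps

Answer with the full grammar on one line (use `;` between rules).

Nullable nonterminals: {B}.
ε ∉ L(G), so no ε-production is kept.
Expand every rule over subsets of its nullable positions: S → B num B gives B num B | B num | num B | num. S → B id B gives B id B | B id | id B.

S → id | B num B | B num | num B | num | B id B | B id | id B; B → num | S | id num num | id id num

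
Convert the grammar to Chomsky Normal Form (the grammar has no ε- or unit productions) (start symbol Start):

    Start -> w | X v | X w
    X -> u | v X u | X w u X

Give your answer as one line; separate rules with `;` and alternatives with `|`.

Introduce a nonterminal for each terminal appearing in a rule of length ≥ 2: X1 → v, X2 → w, X3 → u.
Binarize each right-hand side of length ≥ 3 by chaining fresh nonterminals (Y1, Y2, …): affected rules were X → X1 X X3; X → X X2 X3 X.

Start -> w | X X1 | X X2; X -> u | X1 Y1 | X Y2; X1 -> v; X2 -> w; X3 -> u; Y1 -> X X3; Y2 -> X2 Y3; Y3 -> X3 X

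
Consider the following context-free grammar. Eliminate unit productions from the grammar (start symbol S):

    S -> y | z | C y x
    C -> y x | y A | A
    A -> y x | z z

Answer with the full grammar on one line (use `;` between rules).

S -> y | z | C y x; C -> y x | y A | z z; A -> y x | z z

Unit pairs: C ⇒* {A}.
For each unit pair (A, B), copy every non-unit production of B to A, then drop all unit productions.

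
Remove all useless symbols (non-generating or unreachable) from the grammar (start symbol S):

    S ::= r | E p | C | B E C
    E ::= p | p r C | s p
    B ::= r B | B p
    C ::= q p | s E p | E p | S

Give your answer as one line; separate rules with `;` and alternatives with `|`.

S ::= r | E p | C; E ::= p | p r C | s p; C ::= q p | s E p | E p | S

Generating nonterminals: {C, E, S}.
Reachable from S after that: {C, E, S}.
Removed useless symbols: {B} and every production mentioning them.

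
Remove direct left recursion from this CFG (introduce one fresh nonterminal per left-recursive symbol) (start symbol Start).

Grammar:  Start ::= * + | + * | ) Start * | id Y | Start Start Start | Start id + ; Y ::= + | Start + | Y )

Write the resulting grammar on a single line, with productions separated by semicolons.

Left recursion appears on Start, Y.
For Start: α = {Start Start, id +}, β = {* +, + *, ) Start *, id Y}. Rewrite as Start → β Start1 and Start1 → α Start1 | ε.
For Y: α = {)}, β = {+, Start +}. Rewrite as Y → β Y1 and Y1 → α Y1 | ε.

Start ::= * + Start1 | + * Start1 | ) Start * Start1 | id Y Start1; Y ::= + Y1 | Start + Y1; Start1 ::= Start Start Start1 | id + Start1 | ε; Y1 ::= ) Y1 | ε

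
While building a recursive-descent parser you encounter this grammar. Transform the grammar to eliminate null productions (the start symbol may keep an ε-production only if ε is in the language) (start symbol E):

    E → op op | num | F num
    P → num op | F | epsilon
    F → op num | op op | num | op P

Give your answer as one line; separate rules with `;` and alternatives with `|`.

Nullable nonterminals: {P}.
ε ∉ L(G), so no ε-production is kept.
For each production, add variants omitting each subset of nullable occurrences: F → op P gives op P | op.

E → op op | num | F num; P → num op | F; F → op num | op op | num | op P | op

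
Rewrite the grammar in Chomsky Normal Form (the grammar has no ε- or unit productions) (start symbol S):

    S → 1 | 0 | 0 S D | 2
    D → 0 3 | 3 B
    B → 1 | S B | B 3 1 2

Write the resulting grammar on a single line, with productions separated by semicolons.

S → 1 | 0 | X1 Y1 | 2; D → X1 X2 | X2 B; B → 1 | S B | B Y2; X1 → 0; X2 → 3; X3 → 1; X4 → 2; Y1 → S D; Y2 → X2 Y3; Y3 → X3 X4

Introduce a nonterminal for each terminal appearing in a rule of length ≥ 2: X1 → 0, X2 → 3, X3 → 1, X4 → 2.
Binarize each right-hand side of length ≥ 3 by chaining fresh nonterminals (Y1, Y2, …): affected rules were S → X1 S D; B → B X2 X3 X4.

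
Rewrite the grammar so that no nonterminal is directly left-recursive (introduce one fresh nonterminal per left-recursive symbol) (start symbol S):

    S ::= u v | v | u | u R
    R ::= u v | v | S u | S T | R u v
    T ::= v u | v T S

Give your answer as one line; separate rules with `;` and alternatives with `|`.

Left recursion appears on R.
For R: α = {u v}, β = {u v, v, S u, S T}. Rewrite as R → β R' and R' → α R' | ε.

S ::= u v | v | u | u R; R ::= u v R' | v R' | S u R' | S T R'; T ::= v u | v T S; R' ::= u v R' | ε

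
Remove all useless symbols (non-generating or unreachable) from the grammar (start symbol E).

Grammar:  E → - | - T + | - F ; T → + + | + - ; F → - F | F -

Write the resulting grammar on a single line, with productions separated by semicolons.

Generating nonterminals: {E, T}.
Reachable from E after that: {E, T}.
Removed useless symbols: {F} and every production mentioning them.

E → - | - T +; T → + + | + -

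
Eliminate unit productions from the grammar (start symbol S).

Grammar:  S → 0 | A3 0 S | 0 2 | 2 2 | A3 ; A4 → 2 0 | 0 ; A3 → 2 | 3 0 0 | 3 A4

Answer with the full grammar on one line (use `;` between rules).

S → 0 | A3 0 S | 0 2 | 2 2 | 2 | 3 0 0 | 3 A4; A4 → 2 0 | 0; A3 → 2 | 3 0 0 | 3 A4

Unit pairs: S ⇒* {A3}.
For each unit pair (A, B), copy every non-unit production of B to A, then drop all unit productions.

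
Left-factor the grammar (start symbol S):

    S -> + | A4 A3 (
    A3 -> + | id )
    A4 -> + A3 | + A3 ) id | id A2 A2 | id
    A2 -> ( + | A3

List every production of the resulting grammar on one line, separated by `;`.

S -> + | A4 A3 (; A3 -> + | id ); A4 -> + A3 A4' | id A4''; A2 -> ( + | A3; A4' -> eps | ) id; A4'' -> A2 A2 | eps

A4 has alternatives sharing prefix '+ A3': factor to A4 → + A3 A4' with A4' → ε | ) id.
A4 has alternatives sharing prefix 'id': factor to A4 → id A4'' with A4'' → A2 A2 | ε.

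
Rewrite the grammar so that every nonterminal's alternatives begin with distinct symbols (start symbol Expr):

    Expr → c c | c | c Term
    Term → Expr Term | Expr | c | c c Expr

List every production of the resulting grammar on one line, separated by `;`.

Expr → c Expr1; Term → Expr Term1 | c Term2; Expr1 → c | epsilon | Term; Term1 → Term | epsilon; Term2 → epsilon | c Expr

Expr has alternatives sharing prefix 'c': factor to Expr → c Expr1 with Expr1 → c | ε | Term.
Term has alternatives sharing prefix 'Expr': factor to Term → Expr Term1 with Term1 → Term | ε.
Term has alternatives sharing prefix 'c': factor to Term → c Term2 with Term2 → ε | c Expr.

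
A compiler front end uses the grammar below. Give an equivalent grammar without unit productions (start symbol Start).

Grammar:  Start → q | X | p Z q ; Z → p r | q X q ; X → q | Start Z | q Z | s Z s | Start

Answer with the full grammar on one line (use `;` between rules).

Unit pairs: Start ⇒* {X}; X ⇒* {Start}.
Replace each nonterminal's rules with the union of the non-unit rules of every nonterminal it unit-derives.

Start → q | p Z q | Start Z | q Z | s Z s; Z → p r | q X q; X → q | p Z q | Start Z | q Z | s Z s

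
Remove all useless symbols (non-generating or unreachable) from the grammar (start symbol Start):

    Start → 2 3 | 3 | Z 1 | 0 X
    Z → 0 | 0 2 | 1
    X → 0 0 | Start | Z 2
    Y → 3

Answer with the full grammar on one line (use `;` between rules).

Generating nonterminals: {Start, X, Y, Z}.
Reachable from Start after that: {Start, X, Z}.
Removed useless symbols: {Y} and every production mentioning them.

Start → 2 3 | 3 | Z 1 | 0 X; Z → 0 | 0 2 | 1; X → 0 0 | Start | Z 2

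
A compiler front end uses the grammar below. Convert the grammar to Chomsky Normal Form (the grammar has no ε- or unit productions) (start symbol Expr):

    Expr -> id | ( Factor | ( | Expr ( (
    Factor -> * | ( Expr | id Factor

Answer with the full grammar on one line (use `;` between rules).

Introduce a nonterminal for each terminal appearing in a rule of length ≥ 2: X1 → (, X2 → id.
Binarize each right-hand side of length ≥ 3 by chaining fresh nonterminals (Y1, Y2, …): affected rules were Expr → Expr X1 X1.

Expr -> id | X1 Factor | ( | Expr Y1; Factor -> * | X1 Expr | X2 Factor; X1 -> (; X2 -> id; Y1 -> X1 X1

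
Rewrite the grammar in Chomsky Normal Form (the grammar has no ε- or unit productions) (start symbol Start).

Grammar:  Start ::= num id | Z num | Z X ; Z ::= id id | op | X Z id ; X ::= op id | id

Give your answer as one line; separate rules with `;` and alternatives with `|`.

Start ::= X1 X2 | Z X1 | Z X; Z ::= X2 X2 | op | X Y1; X ::= X3 X2 | id; X1 ::= num; X2 ::= id; X3 ::= op; Y1 ::= Z X2

Introduce a nonterminal for each terminal appearing in a rule of length ≥ 2: X1 → num, X2 → id, X3 → op.
Binarize each right-hand side of length ≥ 3 by chaining fresh nonterminals (Y1, Y2, …): affected rules were Z → X Z X2.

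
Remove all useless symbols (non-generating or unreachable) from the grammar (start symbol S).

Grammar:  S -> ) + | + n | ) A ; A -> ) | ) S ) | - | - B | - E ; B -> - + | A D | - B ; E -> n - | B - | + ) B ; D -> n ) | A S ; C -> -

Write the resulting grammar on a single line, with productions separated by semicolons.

Generating nonterminals: {A, B, C, D, E, S}.
Reachable from S after that: {A, B, D, E, S}.
Removed useless symbols: {C} and every production mentioning them.

S -> ) + | + n | ) A; A -> ) | ) S ) | - | - B | - E; B -> - + | A D | - B; E -> n - | B - | + ) B; D -> n ) | A S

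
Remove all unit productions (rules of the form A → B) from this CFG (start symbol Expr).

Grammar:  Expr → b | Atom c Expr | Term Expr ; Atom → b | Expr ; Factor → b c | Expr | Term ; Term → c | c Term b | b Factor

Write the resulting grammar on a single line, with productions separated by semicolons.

Expr → b | Atom c Expr | Term Expr; Atom → b | Atom c Expr | Term Expr; Factor → c | c Term b | b Factor | b c | b | Atom c Expr | Term Expr; Term → c | c Term b | b Factor

Unit pairs: Atom ⇒* {Expr}; Factor ⇒* {Expr, Term}.
For every A with A ⇒* B via unit rules, add B's non-unit alternatives to A; then delete every rule of the form X → Y.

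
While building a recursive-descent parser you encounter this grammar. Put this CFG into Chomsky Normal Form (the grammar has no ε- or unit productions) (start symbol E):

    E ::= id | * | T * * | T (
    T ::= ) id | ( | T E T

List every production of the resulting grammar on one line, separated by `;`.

Introduce a nonterminal for each terminal appearing in a rule of length ≥ 2: X1 → *, X2 → (, X3 → ), X4 → id.
Binarize each right-hand side of length ≥ 3 by chaining fresh nonterminals (Y1, Y2, …): affected rules were E → T X1 X1; T → T E T.

E ::= id | * | T Y1 | T X2; T ::= X3 X4 | ( | T Y2; X1 ::= *; X2 ::= (; X3 ::= ); X4 ::= id; Y1 ::= X1 X1; Y2 ::= E T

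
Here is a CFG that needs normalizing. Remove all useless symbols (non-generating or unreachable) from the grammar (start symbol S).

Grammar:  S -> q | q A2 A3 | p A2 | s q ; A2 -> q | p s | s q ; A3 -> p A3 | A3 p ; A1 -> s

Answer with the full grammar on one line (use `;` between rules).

S -> q | p A2 | s q; A2 -> q | p s | s q

Generating nonterminals: {A1, A2, S}.
Reachable from S after that: {A2, S}.
Removed useless symbols: {A1, A3} and every production mentioning them.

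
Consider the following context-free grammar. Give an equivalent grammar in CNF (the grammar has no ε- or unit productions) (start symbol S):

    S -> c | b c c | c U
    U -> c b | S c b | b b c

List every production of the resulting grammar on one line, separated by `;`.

Introduce a nonterminal for each terminal appearing in a rule of length ≥ 2: X1 → b, X2 → c.
Binarize each right-hand side of length ≥ 3 by chaining fresh nonterminals (Y1, Y2, …): affected rules were S → X1 X2 X2; U → S X2 X1; U → X1 X1 X2.

S -> c | X1 Y1 | X2 U; U -> X2 X1 | S Y2 | X1 Y3; X1 -> b; X2 -> c; Y1 -> X2 X2; Y2 -> X2 X1; Y3 -> X1 X2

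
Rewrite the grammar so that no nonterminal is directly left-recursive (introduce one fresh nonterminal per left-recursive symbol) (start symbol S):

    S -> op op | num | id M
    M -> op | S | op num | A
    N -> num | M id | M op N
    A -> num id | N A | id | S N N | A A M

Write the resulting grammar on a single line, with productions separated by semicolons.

Left recursion appears on A.
For A: α = {A M}, β = {num id, N A, id, S N N}. Rewrite as A → β A' and A' → α A' | ε.

S -> op op | num | id M; M -> op | S | op num | A; N -> num | M id | M op N; A -> num id A' | N A A' | id A' | S N N A'; A' -> A M A' | ε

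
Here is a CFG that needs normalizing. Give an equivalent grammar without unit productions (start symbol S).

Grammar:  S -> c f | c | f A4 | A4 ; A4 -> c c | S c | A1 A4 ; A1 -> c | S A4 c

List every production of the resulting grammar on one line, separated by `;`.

Unit pairs: S ⇒* {A4}.
Replace each nonterminal's rules with the union of the non-unit rules of every nonterminal it unit-derives.

S -> c c | S c | A1 A4 | c f | c | f A4; A4 -> c c | S c | A1 A4; A1 -> c | S A4 c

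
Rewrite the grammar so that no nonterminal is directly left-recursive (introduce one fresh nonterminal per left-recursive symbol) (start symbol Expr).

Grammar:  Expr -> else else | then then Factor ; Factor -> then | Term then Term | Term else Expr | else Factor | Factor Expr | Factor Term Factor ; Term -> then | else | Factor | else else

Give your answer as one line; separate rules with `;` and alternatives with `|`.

Factor is directly left-recursive.
For Factor: α = {Expr, Term Factor}, β = {then, Term then Term, Term else Expr, else Factor}. Rewrite as Factor → β Factor1 and Factor1 → α Factor1 | ε.

Expr -> else else | then then Factor; Factor -> then Factor1 | Term then Term Factor1 | Term else Expr Factor1 | else Factor Factor1; Term -> then | else | Factor | else else; Factor1 -> Expr Factor1 | Term Factor Factor1 | ε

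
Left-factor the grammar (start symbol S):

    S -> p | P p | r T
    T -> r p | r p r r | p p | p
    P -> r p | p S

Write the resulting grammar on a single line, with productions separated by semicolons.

T has alternatives sharing prefix 'r p': factor to T → r p T' with T' → ε | r r.
T has alternatives sharing prefix 'p': factor to T → p T'' with T'' → p | ε.

S -> p | P p | r T; T -> r p T' | p T''; P -> r p | p S; T' -> epsilon | r r; T'' -> p | epsilon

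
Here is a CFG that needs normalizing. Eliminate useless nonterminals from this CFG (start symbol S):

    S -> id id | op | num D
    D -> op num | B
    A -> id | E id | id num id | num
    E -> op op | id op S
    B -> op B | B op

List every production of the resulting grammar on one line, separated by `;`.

S -> id id | op | num D; D -> op num

Generating nonterminals: {A, D, E, S}.
Reachable from S after that: {D, S}.
Removed useless symbols: {A, B, E} and every production mentioning them.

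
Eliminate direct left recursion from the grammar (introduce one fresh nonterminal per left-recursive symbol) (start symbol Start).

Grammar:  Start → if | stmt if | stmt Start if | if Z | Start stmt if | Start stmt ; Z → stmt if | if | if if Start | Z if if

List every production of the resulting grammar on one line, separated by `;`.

Left recursion appears on Start, Z.
For Start: α = {stmt if, stmt}, β = {if, stmt if, stmt Start if, if Z}. Rewrite as Start → β Start1 and Start1 → α Start1 | ε.
For Z: α = {if if}, β = {stmt if, if, if if Start}. Rewrite as Z → β Z1 and Z1 → α Z1 | ε.

Start → if Start1 | stmt if Start1 | stmt Start if Start1 | if Z Start1; Z → stmt if Z1 | if Z1 | if if Start Z1; Start1 → stmt if Start1 | stmt Start1 | ε; Z1 → if if Z1 | ε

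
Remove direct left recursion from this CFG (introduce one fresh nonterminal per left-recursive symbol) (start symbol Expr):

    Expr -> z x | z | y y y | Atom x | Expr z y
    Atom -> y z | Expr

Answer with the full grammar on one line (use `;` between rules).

Directly left-recursive nonterminal: Expr.
For Expr: α = {z y}, β = {z x, z, y y y, Atom x}. Rewrite as Expr → β Expr1 and Expr1 → α Expr1 | ε.

Expr -> z x Expr1 | z Expr1 | y y y Expr1 | Atom x Expr1; Atom -> y z | Expr; Expr1 -> z y Expr1 | epsilon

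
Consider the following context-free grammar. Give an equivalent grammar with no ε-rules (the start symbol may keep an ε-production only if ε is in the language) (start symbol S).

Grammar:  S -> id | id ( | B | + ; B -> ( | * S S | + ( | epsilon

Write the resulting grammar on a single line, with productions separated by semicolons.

Nullable nonterminals: {B, S}.
ε ∈ L(G) since S is nullable, so keep S → ε.
Expand every rule over subsets of its nullable positions: B → * S S gives * S S | * S | *.

S -> id | id ( | B | + | ε; B -> ( | * S S | * S | * | + (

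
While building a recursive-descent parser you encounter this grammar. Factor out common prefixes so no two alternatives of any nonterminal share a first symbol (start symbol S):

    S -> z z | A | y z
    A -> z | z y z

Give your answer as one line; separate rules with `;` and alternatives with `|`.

A has alternatives sharing prefix 'z': factor to A → z A' with A' → ε | y z.

S -> z z | A | y z; A -> z A'; A' -> epsilon | y z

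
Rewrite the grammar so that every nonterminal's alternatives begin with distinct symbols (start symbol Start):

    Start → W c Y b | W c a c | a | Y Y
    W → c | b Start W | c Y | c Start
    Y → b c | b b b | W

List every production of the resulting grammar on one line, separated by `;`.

Start has alternatives sharing prefix 'W c': factor to Start → W c Start1 with Start1 → Y b | a c.
W has alternatives sharing prefix 'c': factor to W → c W1 with W1 → ε | Y | Start.
Y has alternatives sharing prefix 'b': factor to Y → b Y1 with Y1 → c | b b.

Start → a | Y Y | W c Start1; W → b Start W | c W1; Y → W | b Y1; Start1 → Y b | a c; W1 → eps | Y | Start; Y1 → c | b b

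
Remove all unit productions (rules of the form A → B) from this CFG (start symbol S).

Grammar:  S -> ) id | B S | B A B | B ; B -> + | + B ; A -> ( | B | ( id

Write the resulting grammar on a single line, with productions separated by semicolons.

S -> + | + B | ) id | B S | B A B; B -> + | + B; A -> + | + B | ( | ( id

Unit pairs: A ⇒* {B}; S ⇒* {B}.
For each unit pair (A, B), copy every non-unit production of B to A, then drop all unit productions.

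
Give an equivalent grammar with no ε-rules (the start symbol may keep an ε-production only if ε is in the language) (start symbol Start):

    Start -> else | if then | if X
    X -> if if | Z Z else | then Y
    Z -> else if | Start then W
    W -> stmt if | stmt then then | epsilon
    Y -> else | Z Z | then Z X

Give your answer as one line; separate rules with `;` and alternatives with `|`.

Nullable nonterminals: {W}.
ε ∉ L(G), so no ε-production is kept.
Add the nullable-subset variants: Z → Start then W gives Start then W | Start then.

Start -> else | if then | if X; X -> if if | Z Z else | then Y; Z -> else if | Start then W | Start then; W -> stmt if | stmt then then; Y -> else | Z Z | then Z X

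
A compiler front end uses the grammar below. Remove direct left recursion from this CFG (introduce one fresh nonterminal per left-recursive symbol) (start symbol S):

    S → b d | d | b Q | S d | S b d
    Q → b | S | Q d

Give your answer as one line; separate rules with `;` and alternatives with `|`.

S, Q are directly left-recursive.
For S: α = {d, b d}, β = {b d, d, b Q}. Rewrite as S → β S' and S' → α S' | ε.
For Q: α = {d}, β = {b, S}. Rewrite as Q → β Q' and Q' → α Q' | ε.

S → b d S' | d S' | b Q S'; Q → b Q' | S Q'; S' → d S' | b d S' | ε; Q' → d Q' | ε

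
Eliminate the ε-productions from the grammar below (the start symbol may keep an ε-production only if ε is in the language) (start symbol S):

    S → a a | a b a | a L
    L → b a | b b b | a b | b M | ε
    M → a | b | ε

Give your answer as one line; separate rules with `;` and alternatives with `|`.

S → a a | a b a | a L | a; L → b a | b b b | a b | b M | b; M → a | b

The nullable symbols are {L, M}.
ε ∉ L(G), so no ε-production is kept.
For each production, add variants omitting each subset of nullable occurrences: S → a L gives a L | a. L → b M gives b M | b.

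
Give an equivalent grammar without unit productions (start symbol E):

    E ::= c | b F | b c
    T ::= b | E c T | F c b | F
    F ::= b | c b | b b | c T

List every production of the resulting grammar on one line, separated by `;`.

Unit pairs: T ⇒* {F}.
For every A with A ⇒* B via unit rules, add B's non-unit alternatives to A; then delete every rule of the form X → Y.

E ::= c | b F | b c; T ::= b | c b | b b | c T | E c T | F c b; F ::= b | c b | b b | c T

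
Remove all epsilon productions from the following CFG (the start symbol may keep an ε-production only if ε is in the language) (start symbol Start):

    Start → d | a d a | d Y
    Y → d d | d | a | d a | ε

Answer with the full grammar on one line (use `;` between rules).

The nullable symbols are {Y}.
ε ∉ L(G), so no ε-production is kept.

Start → d | a d a | d Y; Y → d d | d | a | d a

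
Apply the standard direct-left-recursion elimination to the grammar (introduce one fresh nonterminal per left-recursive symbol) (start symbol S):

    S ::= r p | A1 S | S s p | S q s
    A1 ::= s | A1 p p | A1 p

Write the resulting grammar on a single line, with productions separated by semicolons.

S ::= r p S' | A1 S S'; A1 ::= s A1'; S' ::= s p S' | q s S' | eps; A1' ::= p p A1' | p A1' | eps

Left recursion appears on S, A1.
For S: α = {s p, q s}, β = {r p, A1 S}. Rewrite as S → β S' and S' → α S' | ε.
For A1: α = {p p, p}, β = {s}. Rewrite as A1 → β A1' and A1' → α A1' | ε.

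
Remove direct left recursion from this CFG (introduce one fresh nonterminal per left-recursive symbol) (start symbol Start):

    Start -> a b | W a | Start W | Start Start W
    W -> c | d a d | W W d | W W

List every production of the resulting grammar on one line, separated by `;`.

Start, W are directly left-recursive.
For Start: α = {W, Start W}, β = {a b, W a}. Rewrite as Start → β Start1 and Start1 → α Start1 | ε.
For W: α = {W d, W}, β = {c, d a d}. Rewrite as W → β W1 and W1 → α W1 | ε.

Start -> a b Start1 | W a Start1; W -> c W1 | d a d W1; Start1 -> W Start1 | Start W Start1 | ε; W1 -> W d W1 | W W1 | ε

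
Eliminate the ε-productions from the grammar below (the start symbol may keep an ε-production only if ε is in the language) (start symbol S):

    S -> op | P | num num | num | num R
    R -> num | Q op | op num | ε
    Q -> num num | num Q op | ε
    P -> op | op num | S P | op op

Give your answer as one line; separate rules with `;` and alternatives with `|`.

S -> op | P | num num | num | num R; R -> num | Q op | op | op num; Q -> num num | num Q op | num op; P -> op | op num | S P | op op

Nullable nonterminals: {Q, R}.
ε ∉ L(G), so no ε-production is kept.
Expand every rule over subsets of its nullable positions: R → Q op gives Q op | op. Q → num Q op gives num Q op | num op.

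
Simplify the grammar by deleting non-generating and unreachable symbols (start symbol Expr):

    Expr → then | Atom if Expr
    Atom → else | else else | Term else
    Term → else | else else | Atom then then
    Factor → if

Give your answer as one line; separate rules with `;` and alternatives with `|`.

Expr → then | Atom if Expr; Atom → else | else else | Term else; Term → else | else else | Atom then then

Generating nonterminals: {Atom, Expr, Factor, Term}.
Reachable from Expr after that: {Atom, Expr, Term}.
Removed useless symbols: {Factor} and every production mentioning them.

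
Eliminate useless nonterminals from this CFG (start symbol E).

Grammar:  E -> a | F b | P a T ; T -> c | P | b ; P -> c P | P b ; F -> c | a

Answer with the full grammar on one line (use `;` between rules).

Generating nonterminals: {E, F, T}.
Reachable from E after that: {E, F}.
Removed useless symbols: {P, T} and every production mentioning them.

E -> a | F b; F -> c | a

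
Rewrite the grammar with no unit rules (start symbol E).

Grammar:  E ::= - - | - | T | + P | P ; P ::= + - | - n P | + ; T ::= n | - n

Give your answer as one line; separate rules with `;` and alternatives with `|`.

E ::= - - | - | + P | + - | - n P | + | n | - n; P ::= + - | - n P | +; T ::= n | - n

Unit pairs: E ⇒* {P, T}.
For each unit pair (A, B), copy every non-unit production of B to A, then drop all unit productions.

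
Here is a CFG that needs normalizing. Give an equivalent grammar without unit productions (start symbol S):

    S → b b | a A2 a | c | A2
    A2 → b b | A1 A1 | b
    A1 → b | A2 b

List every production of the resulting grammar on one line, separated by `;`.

S → b b | A1 A1 | b | a A2 a | c; A2 → b b | A1 A1 | b; A1 → b | A2 b

Unit pairs: S ⇒* {A2}.
Replace each nonterminal's rules with the union of the non-unit rules of every nonterminal it unit-derives.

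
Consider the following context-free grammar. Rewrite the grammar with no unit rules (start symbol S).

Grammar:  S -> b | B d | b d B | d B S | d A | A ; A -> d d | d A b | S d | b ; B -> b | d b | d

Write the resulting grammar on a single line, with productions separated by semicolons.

Unit pairs: S ⇒* {A}.
For each unit pair (A, B), copy every non-unit production of B to A, then drop all unit productions.

S -> b | B d | b d B | d B S | d A | d d | d A b | S d; A -> d d | d A b | S d | b; B -> b | d b | d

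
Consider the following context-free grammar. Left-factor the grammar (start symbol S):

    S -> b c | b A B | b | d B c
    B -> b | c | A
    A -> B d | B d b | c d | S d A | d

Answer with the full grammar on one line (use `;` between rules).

S has alternatives sharing prefix 'b': factor to S → b S' with S' → c | A B | ε.
A has alternatives sharing prefix 'B d': factor to A → B d A' with A' → ε | b.

S -> d B c | b S'; B -> b | c | A; A -> c d | S d A | d | B d A'; S' -> c | A B | ε; A' -> ε | b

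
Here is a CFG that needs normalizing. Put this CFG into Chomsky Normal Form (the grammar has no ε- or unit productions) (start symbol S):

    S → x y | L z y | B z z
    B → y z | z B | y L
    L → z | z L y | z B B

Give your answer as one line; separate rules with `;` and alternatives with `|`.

S → X1 X2 | L Y1 | B Y2; B → X2 X3 | X3 B | X2 L; L → z | X3 Y3 | X3 Y4; X1 → x; X2 → y; X3 → z; Y1 → X3 X2; Y2 → X3 X3; Y3 → L X2; Y4 → B B

Introduce a nonterminal for each terminal appearing in a rule of length ≥ 2: X1 → x, X2 → y, X3 → z.
Binarize each right-hand side of length ≥ 3 by chaining fresh nonterminals (Y1, Y2, …): affected rules were S → L X3 X2; S → B X3 X3; L → X3 L X2; L → X3 B B.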